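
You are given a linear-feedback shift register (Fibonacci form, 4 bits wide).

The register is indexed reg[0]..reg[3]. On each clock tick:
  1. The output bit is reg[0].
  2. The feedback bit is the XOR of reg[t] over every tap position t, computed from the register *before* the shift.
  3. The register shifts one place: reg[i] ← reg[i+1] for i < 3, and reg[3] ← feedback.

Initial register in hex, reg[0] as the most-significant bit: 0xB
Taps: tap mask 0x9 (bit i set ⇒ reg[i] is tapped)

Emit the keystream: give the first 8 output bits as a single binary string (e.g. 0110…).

10110010

tick  register→output (feedback)
  0  1011→1 (0)
  1  0110→0 (0)
  2  1100→1 (1)
  3  1001→1 (0)
  4  0010→0 (0)
  5  0100→0 (0)
  6  1000→1 (1)
  7  0001→0 (1)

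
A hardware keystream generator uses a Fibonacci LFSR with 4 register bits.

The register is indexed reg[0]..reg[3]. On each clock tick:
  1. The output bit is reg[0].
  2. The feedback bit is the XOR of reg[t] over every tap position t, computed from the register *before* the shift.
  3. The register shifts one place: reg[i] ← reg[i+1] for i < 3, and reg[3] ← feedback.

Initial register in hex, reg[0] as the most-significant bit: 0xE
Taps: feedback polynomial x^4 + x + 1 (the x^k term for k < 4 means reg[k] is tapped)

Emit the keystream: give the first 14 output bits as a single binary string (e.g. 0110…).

step | reg (before) | out | fb
   0 | 1110 | 1 | 0
   1 | 1100 | 1 | 0
   2 | 1000 | 1 | 1
   3 | 0001 | 0 | 0
   4 | 0010 | 0 | 0
   5 | 0100 | 0 | 1
   6 | 1001 | 1 | 1
   7 | 0011 | 0 | 0
   8 | 0110 | 0 | 1
   9 | 1101 | 1 | 0
  10 | 1010 | 1 | 1
  11 | 0101 | 0 | 1
  12 | 1011 | 1 | 1
  13 | 0111 | 0 | 1

11100010011010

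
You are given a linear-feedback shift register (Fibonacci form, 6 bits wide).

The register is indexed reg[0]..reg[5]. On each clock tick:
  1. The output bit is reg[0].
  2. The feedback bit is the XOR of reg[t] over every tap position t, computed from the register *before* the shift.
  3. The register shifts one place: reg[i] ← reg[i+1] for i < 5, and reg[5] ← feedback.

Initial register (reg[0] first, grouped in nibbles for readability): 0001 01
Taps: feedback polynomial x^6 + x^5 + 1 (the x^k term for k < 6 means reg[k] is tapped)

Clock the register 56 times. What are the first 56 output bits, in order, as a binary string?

k : reg_k → out_k, fb_k
0: 000101 → 0, fb=1
1: 001011 → 0, fb=1
2: 010111 → 0, fb=1
3: 101111 → 1, fb=0
4: 011110 → 0, fb=0
5: 111100 → 1, fb=1
6: 111001 → 1, fb=0
7: 110010 → 1, fb=1
8: 100101 → 1, fb=0
9: 001010 → 0, fb=0
10: 010100 → 0, fb=0
11: 101000 → 1, fb=1
12: 010001 → 0, fb=1
13: 100011 → 1, fb=0
14: 000110 → 0, fb=0
15: 001100 → 0, fb=0
16: 011000 → 0, fb=0
17: 110000 → 1, fb=1
18: 100001 → 1, fb=0
19: 000010 → 0, fb=0
20: 000100 → 0, fb=0
21: 001000 → 0, fb=0
22: 010000 → 0, fb=0
23: 100000 → 1, fb=1
24: 000001 → 0, fb=1
25: 000011 → 0, fb=1
26: 000111 → 0, fb=1
27: 001111 → 0, fb=1
28: 011111 → 0, fb=1
29: 111111 → 1, fb=0
30: 111110 → 1, fb=1
31: 111101 → 1, fb=0
32: 111010 → 1, fb=1
33: 110101 → 1, fb=0
34: 101010 → 1, fb=1
35: 010101 → 0, fb=1
36: 101011 → 1, fb=0
37: 010110 → 0, fb=0
38: 101100 → 1, fb=1
39: 011001 → 0, fb=1
40: 110011 → 1, fb=0
41: 100110 → 1, fb=1
42: 001101 → 0, fb=1
43: 011011 → 0, fb=1
44: 110111 → 1, fb=0
45: 101110 → 1, fb=1
46: 011101 → 0, fb=1
47: 111011 → 1, fb=0
48: 110110 → 1, fb=1
49: 101101 → 1, fb=0
50: 011010 → 0, fb=0
51: 110100 → 1, fb=1
52: 101001 → 1, fb=0
53: 010010 → 0, fb=0
54: 100100 → 1, fb=1
55: 001001 → 0, fb=1

00010111100101000110000100000111111010101100110111011010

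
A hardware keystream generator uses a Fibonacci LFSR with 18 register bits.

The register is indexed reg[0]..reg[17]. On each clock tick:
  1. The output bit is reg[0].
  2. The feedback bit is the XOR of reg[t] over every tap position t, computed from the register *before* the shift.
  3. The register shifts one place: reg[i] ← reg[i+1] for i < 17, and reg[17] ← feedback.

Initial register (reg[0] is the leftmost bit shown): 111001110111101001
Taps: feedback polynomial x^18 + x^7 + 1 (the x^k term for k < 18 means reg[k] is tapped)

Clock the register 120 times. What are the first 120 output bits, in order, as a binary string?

111001110111101001010110100101000100011100101101111101000111010111110011101000110000100010001001110100110001100000010111

step | reg (before) | out | fb
   0 | 111001110111101001 | 1 | 0
   1 | 110011101111010010 | 1 | 1
   2 | 100111011110100101 | 1 | 0
   3 | 001110111101001010 | 0 | 1
   4 | 011101111010010101 | 0 | 1
   5 | 111011110100101011 | 1 | 0
   6 | 110111101001010110 | 1 | 1
   7 | 101111010010101101 | 1 | 0
   8 | 011110100101011010 | 0 | 0
   9 | 111101001010110100 | 1 | 1
  10 | 111010010101101001 | 1 | 0
  11 | 110100101011010010 | 1 | 1
  12 | 101001010110100101 | 1 | 0
  13 | 010010101101001010 | 0 | 0
  14 | 100101011010010100 | 1 | 0
  15 | 001010110100101000 | 0 | 1
  16 | 010101101001010001 | 0 | 0
  17 | 101011010010100010 | 1 | 0
  18 | 010110100101000100 | 0 | 0
  19 | 101101001010001000 | 1 | 1
  20 | 011010010100010001 | 0 | 1
  21 | 110100101000100011 | 1 | 1
  22 | 101001010001000111 | 1 | 0
  23 | 010010100010001110 | 0 | 0
  24 | 100101000100011100 | 1 | 1
  25 | 001010001000111001 | 0 | 0
  26 | 010100010001110010 | 0 | 1
  27 | 101000100011100101 | 1 | 1
  28 | 010001000111001011 | 0 | 0
  29 | 100010001110010110 | 1 | 1
  30 | 000100011100101101 | 0 | 1
  31 | 001000111001011011 | 0 | 1
  32 | 010001110010110111 | 0 | 1
  33 | 100011100101101111 | 1 | 1
  34 | 000111001011011111 | 0 | 0
  35 | 001110010110111110 | 0 | 1
  36 | 011100101101111101 | 0 | 0
  37 | 111001011011111010 | 1 | 0
  38 | 110010110111110100 | 1 | 0
  39 | 100101101111101000 | 1 | 1
  40 | 001011011111010001 | 0 | 1
  41 | 010110111110100011 | 0 | 1
  42 | 101101111101000111 | 1 | 0
  43 | 011011111010001110 | 0 | 1
  44 | 110111110100011101 | 1 | 0
  45 | 101111101000111010 | 1 | 1
  46 | 011111010001110101 | 0 | 1
  47 | 111110100011101011 | 1 | 1
  48 | 111101000111010111 | 1 | 1
  49 | 111010001110101111 | 1 | 1
  50 | 110100011101011111 | 1 | 0
  51 | 101000111010111110 | 1 | 0
  52 | 010001110101111100 | 0 | 1
  53 | 100011101011111001 | 1 | 1
  54 | 000111010111110011 | 0 | 1
  55 | 001110101111100111 | 0 | 0
  56 | 011101011111001110 | 0 | 1
  57 | 111010111110011101 | 1 | 0
  58 | 110101111100111010 | 1 | 0
  59 | 101011111001110100 | 1 | 0
  60 | 010111110011101000 | 0 | 1
  61 | 101111100111010001 | 1 | 1
  62 | 011111001110100011 | 0 | 0
  63 | 111110011101000110 | 1 | 0
  64 | 111100111010001100 | 1 | 0
  65 | 111001110100011000 | 1 | 0
  66 | 110011101000110000 | 1 | 1
  67 | 100111010001100001 | 1 | 0
  68 | 001110100011000010 | 0 | 0
  69 | 011101000110000100 | 0 | 0
  70 | 111010001100001000 | 1 | 1
  71 | 110100011000010001 | 1 | 0
  72 | 101000110000100010 | 1 | 0
  73 | 010001100001000100 | 0 | 0
  74 | 100011000010001000 | 1 | 1
  75 | 000110000100010001 | 0 | 0
  76 | 001100001000100010 | 0 | 0
  77 | 011000010001000100 | 0 | 1
  78 | 110000100010001001 | 1 | 1
  79 | 100001000100010011 | 1 | 1
  80 | 000010001000100111 | 0 | 0
  81 | 000100010001001110 | 0 | 1
  82 | 001000100010011101 | 0 | 0
  83 | 010001000100111010 | 0 | 0
  84 | 100010001001110100 | 1 | 1
  85 | 000100010011101001 | 0 | 1
  86 | 001000100111010011 | 0 | 0
  87 | 010001001110100110 | 0 | 0
  88 | 100010011101001100 | 1 | 0
  89 | 000100111010011000 | 0 | 1
  90 | 001001110100110001 | 0 | 1
  91 | 010011101001100011 | 0 | 0
  92 | 100111010011000110 | 1 | 0
  93 | 001110100110001100 | 0 | 0
  94 | 011101001100011000 | 0 | 0
  95 | 111010011000110000 | 1 | 0
  96 | 110100110001100000 | 1 | 0
  97 | 101001100011000000 | 1 | 1
  98 | 010011000110000001 | 0 | 0
  99 | 100110001100000010 | 1 | 1
 100 | 001100011000000101 | 0 | 1
 101 | 011000110000001011 | 0 | 1
 102 | 110001100000010111 | 1 | 1
 103 | 100011000000101111 | 1 | 1
 104 | 000110000001011111 | 0 | 0
 105 | 001100000010111110 | 0 | 0
 106 | 011000000101111100 | 0 | 0
 107 | 110000001011111000 | 1 | 1
 108 | 100000010111110001 | 1 | 0
 109 | 000000101111100010 | 0 | 0
 110 | 000001011111000100 | 0 | 1
 111 | 000010111110001001 | 0 | 1
 112 | 000101111100010011 | 0 | 1
 113 | 001011111000100111 | 0 | 1
 114 | 010111110001001111 | 0 | 1
 115 | 101111100010011111 | 1 | 1
 116 | 011111000100111111 | 0 | 0
 117 | 111110001001111110 | 1 | 1
 118 | 111100010011111101 | 1 | 0
 119 | 111000100111111010 | 1 | 1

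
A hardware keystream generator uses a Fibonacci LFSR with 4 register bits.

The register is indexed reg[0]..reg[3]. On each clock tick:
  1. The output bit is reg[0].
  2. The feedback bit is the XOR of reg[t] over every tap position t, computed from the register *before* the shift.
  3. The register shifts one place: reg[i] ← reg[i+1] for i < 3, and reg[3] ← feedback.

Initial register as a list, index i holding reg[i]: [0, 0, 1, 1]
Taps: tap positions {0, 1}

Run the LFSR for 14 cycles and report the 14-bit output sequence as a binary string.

tick  register→output (feedback)
  0  0011→0 (0)
  1  0110→0 (1)
  2  1101→1 (0)
  3  1010→1 (1)
  4  0101→0 (1)
  5  1011→1 (1)
  6  0111→0 (1)
  7  1111→1 (0)
  8  1110→1 (0)
  9  1100→1 (0)
 10  1000→1 (1)
 11  0001→0 (0)
 12  0010→0 (0)
 13  0100→0 (1)

00110101111000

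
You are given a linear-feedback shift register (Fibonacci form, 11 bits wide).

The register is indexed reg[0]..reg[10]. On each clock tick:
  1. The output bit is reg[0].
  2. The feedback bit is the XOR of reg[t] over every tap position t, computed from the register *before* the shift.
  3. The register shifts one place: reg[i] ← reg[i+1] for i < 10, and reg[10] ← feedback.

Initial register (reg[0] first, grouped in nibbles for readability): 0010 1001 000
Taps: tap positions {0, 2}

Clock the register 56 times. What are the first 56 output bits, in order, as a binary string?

k : reg_k → out_k, fb_k
0: 00101001000 → 0, fb=1
1: 01010010001 → 0, fb=0
2: 10100100010 → 1, fb=0
3: 01001000100 → 0, fb=0
4: 10010001000 → 1, fb=1
5: 00100010001 → 0, fb=1
6: 01000100011 → 0, fb=0
7: 10001000110 → 1, fb=1
8: 00010001101 → 0, fb=0
9: 00100011010 → 0, fb=1
10: 01000110101 → 0, fb=0
11: 10001101010 → 1, fb=1
12: 00011010101 → 0, fb=0
13: 00110101010 → 0, fb=1
14: 01101010101 → 0, fb=1
15: 11010101011 → 1, fb=1
16: 10101010111 → 1, fb=0
17: 01010101110 → 0, fb=0
18: 10101011100 → 1, fb=0
19: 01010111000 → 0, fb=0
20: 10101110000 → 1, fb=0
21: 01011100000 → 0, fb=0
22: 10111000000 → 1, fb=0
23: 01110000000 → 0, fb=1
24: 11100000001 → 1, fb=0
25: 11000000010 → 1, fb=1
26: 10000000101 → 1, fb=1
27: 00000001011 → 0, fb=0
28: 00000010110 → 0, fb=0
29: 00000101100 → 0, fb=0
30: 00001011000 → 0, fb=0
31: 00010110000 → 0, fb=0
32: 00101100000 → 0, fb=1
33: 01011000001 → 0, fb=0
34: 10110000010 → 1, fb=0
35: 01100000100 → 0, fb=1
36: 11000001001 → 1, fb=1
37: 10000010011 → 1, fb=1
38: 00000100111 → 0, fb=0
39: 00001001110 → 0, fb=0
40: 00010011100 → 0, fb=0
41: 00100111000 → 0, fb=1
42: 01001110001 → 0, fb=0
43: 10011100010 → 1, fb=1
44: 00111000101 → 0, fb=1
45: 01110001011 → 0, fb=1
46: 11100010111 → 1, fb=0
47: 11000101110 → 1, fb=1
48: 10001011101 → 1, fb=1
49: 00010111011 → 0, fb=0
50: 00101110110 → 0, fb=1
51: 01011101101 → 0, fb=0
52: 10111011010 → 1, fb=0
53: 01110110100 → 0, fb=1
54: 11101101001 → 1, fb=0
55: 11011010010 → 1, fb=1

00101001000100011010101011100000001011000001001110001011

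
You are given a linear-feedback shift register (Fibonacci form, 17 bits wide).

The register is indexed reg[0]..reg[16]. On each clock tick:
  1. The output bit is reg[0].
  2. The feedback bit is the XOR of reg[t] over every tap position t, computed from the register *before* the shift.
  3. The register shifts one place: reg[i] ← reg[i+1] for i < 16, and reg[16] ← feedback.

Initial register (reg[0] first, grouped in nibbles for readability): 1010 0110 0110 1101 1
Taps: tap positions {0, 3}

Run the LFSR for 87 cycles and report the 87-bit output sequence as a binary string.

k : reg_k → out_k, fb_k
0: 10100110011011011 → 1, fb=1
1: 01001100110110111 → 0, fb=0
2: 10011001101101110 → 1, fb=0
3: 00110011011011100 → 0, fb=1
4: 01100110110111001 → 0, fb=0
5: 11001101101110010 → 1, fb=1
6: 10011011011100101 → 1, fb=0
7: 00110110111001010 → 0, fb=1
8: 01101101110010101 → 0, fb=0
9: 11011011100101010 → 1, fb=0
10: 10110111001010100 → 1, fb=0
11: 01101110010101000 → 0, fb=0
12: 11011100101010000 → 1, fb=0
13: 10111001010100000 → 1, fb=0
14: 01110010101000000 → 0, fb=1
15: 11100101010000001 → 1, fb=1
16: 11001010100000011 → 1, fb=1
17: 10010101000000111 → 1, fb=0
18: 00101010000001110 → 0, fb=0
19: 01010100000011100 → 0, fb=1
20: 10101000000111001 → 1, fb=1
21: 01010000001110011 → 0, fb=1
22: 10100000011100111 → 1, fb=1
23: 01000000111001111 → 0, fb=0
24: 10000001110011110 → 1, fb=1
25: 00000011100111101 → 0, fb=0
26: 00000111001111010 → 0, fb=0
27: 00001110011110100 → 0, fb=0
28: 00011100111101000 → 0, fb=1
29: 00111001111010001 → 0, fb=1
30: 01110011110100011 → 0, fb=1
31: 11100111101000111 → 1, fb=1
32: 11001111010001111 → 1, fb=1
33: 10011110100011111 → 1, fb=0
34: 00111101000111110 → 0, fb=1
35: 01111010001111101 → 0, fb=1
36: 11110100011111011 → 1, fb=0
37: 11101000111110110 → 1, fb=1
38: 11010001111101101 → 1, fb=0
39: 10100011111011010 → 1, fb=1
40: 01000111110110101 → 0, fb=0
41: 10001111101101010 → 1, fb=1
42: 00011111011010101 → 0, fb=1
43: 00111110110101011 → 0, fb=1
44: 01111101101010111 → 0, fb=1
45: 11111011010101111 → 1, fb=0
46: 11110110101011110 → 1, fb=0
47: 11101101010111100 → 1, fb=1
48: 11011010101111001 → 1, fb=0
49: 10110101011110010 → 1, fb=0
50: 01101010111100100 → 0, fb=0
51: 11010101111001000 → 1, fb=0
52: 10101011110010000 → 1, fb=1
53: 01010111100100001 → 0, fb=1
54: 10101111001000011 → 1, fb=1
55: 01011110010000111 → 0, fb=1
56: 10111100100001111 → 1, fb=0
57: 01111001000011110 → 0, fb=1
58: 11110010000111101 → 1, fb=0
59: 11100100001111010 → 1, fb=1
60: 11001000011110101 → 1, fb=1
61: 10010000111101011 → 1, fb=0
62: 00100001111010110 → 0, fb=0
63: 01000011110101100 → 0, fb=0
64: 10000111101011000 → 1, fb=1
65: 00001111010110001 → 0, fb=0
66: 00011110101100010 → 0, fb=1
67: 00111101011000101 → 0, fb=1
68: 01111010110001011 → 0, fb=1
69: 11110101100010111 → 1, fb=0
70: 11101011000101110 → 1, fb=1
71: 11010110001011101 → 1, fb=0
72: 10101100010111010 → 1, fb=1
73: 01011000101110101 → 0, fb=1
74: 10110001011101011 → 1, fb=0
75: 01100010111010110 → 0, fb=0
76: 11000101110101100 → 1, fb=1
77: 10001011101011001 → 1, fb=1
78: 00010111010110011 → 0, fb=1
79: 00101110101100111 → 0, fb=0
80: 01011101011001110 → 0, fb=1
81: 10111010110011101 → 1, fb=0
82: 01110101100111010 → 0, fb=1
83: 11101011001110101 → 1, fb=1
84: 11010110011101011 → 1, fb=0
85: 10101100111010110 → 1, fb=1
86: 01011001110101101 → 0, fb=1

101001100110110111001010100000011100111101000111110110101011110010000111101011000101110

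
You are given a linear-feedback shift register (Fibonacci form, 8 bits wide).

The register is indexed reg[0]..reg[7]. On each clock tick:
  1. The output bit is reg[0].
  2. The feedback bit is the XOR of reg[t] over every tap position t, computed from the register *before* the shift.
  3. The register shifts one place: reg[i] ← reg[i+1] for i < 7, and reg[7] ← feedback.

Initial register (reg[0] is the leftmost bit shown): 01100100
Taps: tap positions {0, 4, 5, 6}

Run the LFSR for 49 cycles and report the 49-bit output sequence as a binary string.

step | reg (before) | out | fb
   0 | 01100100 | 0 | 1
   1 | 11001001 | 1 | 0
   2 | 10010010 | 1 | 0
   3 | 00100100 | 0 | 1
   4 | 01001001 | 0 | 1
   5 | 10010011 | 1 | 0
   6 | 00100110 | 0 | 0
   7 | 01001100 | 0 | 0
   8 | 10011000 | 1 | 0
   9 | 00110000 | 0 | 0
  10 | 01100000 | 0 | 0
  11 | 11000000 | 1 | 1
  12 | 10000001 | 1 | 1
  13 | 00000011 | 0 | 1
  14 | 00000111 | 0 | 0
  15 | 00001110 | 0 | 1
  16 | 00011101 | 0 | 0
  17 | 00111010 | 0 | 0
  18 | 01110100 | 0 | 1
  19 | 11101001 | 1 | 0
  20 | 11010010 | 1 | 0
  21 | 10100100 | 1 | 0
  22 | 01001000 | 0 | 1
  23 | 10010001 | 1 | 1
  24 | 00100011 | 0 | 1
  25 | 01000111 | 0 | 0
  26 | 10001110 | 1 | 0
  27 | 00011100 | 0 | 0
  28 | 00111000 | 0 | 1
  29 | 01110001 | 0 | 0
  30 | 11100010 | 1 | 0
  31 | 11000100 | 1 | 0
  32 | 10001000 | 1 | 0
  33 | 00010000 | 0 | 0
  34 | 00100000 | 0 | 0
  35 | 01000000 | 0 | 0
  36 | 10000000 | 1 | 1
  37 | 00000001 | 0 | 0
  38 | 00000010 | 0 | 1
  39 | 00000101 | 0 | 1
  40 | 00001011 | 0 | 0
  41 | 00010110 | 0 | 0
  42 | 00101100 | 0 | 0
  43 | 01011000 | 0 | 1
  44 | 10110001 | 1 | 1
  45 | 01100011 | 0 | 1
  46 | 11000111 | 1 | 1
  47 | 10001111 | 1 | 0
  48 | 00011110 | 0 | 1

0110010010011000000111010010001110001000000010110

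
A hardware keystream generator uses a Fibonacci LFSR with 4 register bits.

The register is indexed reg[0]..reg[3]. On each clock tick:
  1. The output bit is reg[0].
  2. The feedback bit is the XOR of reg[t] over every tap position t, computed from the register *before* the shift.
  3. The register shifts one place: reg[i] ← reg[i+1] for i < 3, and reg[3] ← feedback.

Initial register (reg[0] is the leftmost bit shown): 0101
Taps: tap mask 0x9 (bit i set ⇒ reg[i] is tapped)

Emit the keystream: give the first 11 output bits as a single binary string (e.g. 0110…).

01011001000

tick  register→output (feedback)
  0  0101→0 (1)
  1  1011→1 (0)
  2  0110→0 (0)
  3  1100→1 (1)
  4  1001→1 (0)
  5  0010→0 (0)
  6  0100→0 (0)
  7  1000→1 (1)
  8  0001→0 (1)
  9  0011→0 (1)
 10  0111→0 (1)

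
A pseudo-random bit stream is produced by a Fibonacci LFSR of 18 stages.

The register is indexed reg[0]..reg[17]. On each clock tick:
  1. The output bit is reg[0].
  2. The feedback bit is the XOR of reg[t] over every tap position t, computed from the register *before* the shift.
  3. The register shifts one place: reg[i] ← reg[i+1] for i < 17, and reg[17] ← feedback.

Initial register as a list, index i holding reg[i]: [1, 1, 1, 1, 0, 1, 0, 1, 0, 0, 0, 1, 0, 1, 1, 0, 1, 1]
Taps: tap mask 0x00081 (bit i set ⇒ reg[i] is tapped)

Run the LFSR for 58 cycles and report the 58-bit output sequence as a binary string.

tick  register→output (feedback)
  0  111101010001011011→1 (0)
  1  111010100010110110→1 (1)
  2  110101000101101101→1 (1)
  3  101010001011011011→1 (1)
  4  010100010110110111→0 (1)
  5  101000101101101111→1 (1)
  6  010001011011011111→0 (1)
  7  100010110110111111→1 (0)
  8  000101101101111110→0 (0)
  9  001011011011111100→0 (1)
 10  010110110111111001→0 (1)
 11  101101101111110011→1 (1)
 12  011011011111100111→0 (1)
 13  110110111111001111→1 (0)
 14  101101111110011110→1 (0)
 15  011011111100111100→0 (1)
 16  110111111001111001→1 (0)
 17  101111110011110010→1 (0)
 18  011111100111100100→0 (0)
 19  111111001111001000→1 (1)
 20  111110011110010001→1 (0)
 21  111100111100100010→1 (0)
 22  111001111001000100→1 (0)
 23  110011110010001000→1 (0)
 24  100111100100010000→1 (1)
 25  001111001000100001→0 (0)
 26  011110010001000010→0 (1)
 27  111100100010000101→1 (1)
 28  111001000100001011→1 (1)
 29  110010001000010111→1 (1)
 30  100100010000101111→1 (0)
 31  001000100001011110→0 (0)
 32  010001000010111100→0 (0)
 33  100010000101111000→1 (1)
 34  000100001011110001→0 (0)
 35  001000010111100010→0 (1)
 36  010000101111000101→0 (0)
 37  100001011110001010→1 (0)
 38  000010111100010100→0 (1)
 39  000101111000101001→0 (1)
 40  001011110001010011→0 (1)
 41  010111100010100111→0 (0)
 42  101111000101001110→1 (1)
 43  011110001010011101→0 (0)
 44  111100010100111010→1 (0)
 45  111000101001110100→1 (1)
 46  110001010011101001→1 (0)
 47  100010100111010010→1 (1)
 48  000101001110100101→0 (0)
 49  001010011101001010→0 (1)
 50  010100111010010101→0 (1)
 51  101001110100101011→1 (0)
 52  010011101001010110→0 (0)
 53  100111010010101100→1 (0)
 54  001110100101011000→0 (0)
 55  011101001010110000→0 (0)
 56  111010010101100000→1 (0)
 57  110100101011000000→1 (1)

1111010100010110110111111001111001000100001011110001010011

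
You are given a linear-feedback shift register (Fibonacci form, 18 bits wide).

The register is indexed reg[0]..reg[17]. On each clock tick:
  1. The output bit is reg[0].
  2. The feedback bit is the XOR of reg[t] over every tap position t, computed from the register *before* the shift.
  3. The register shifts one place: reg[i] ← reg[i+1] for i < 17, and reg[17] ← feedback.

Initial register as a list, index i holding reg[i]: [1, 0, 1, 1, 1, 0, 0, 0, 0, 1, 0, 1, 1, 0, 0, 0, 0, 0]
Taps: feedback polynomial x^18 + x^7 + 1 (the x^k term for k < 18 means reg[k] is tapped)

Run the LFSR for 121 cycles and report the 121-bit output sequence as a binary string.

1011100001011000001001010001001010101011000100011100100011111101011011011001001011101001001110011001110101111101110010001

k : reg_k → out_k, fb_k
0: 101110000101100000 → 1, fb=1
1: 011100001011000001 → 0, fb=0
2: 111000010110000010 → 1, fb=0
3: 110000101100000100 → 1, fb=1
4: 100001011000001001 → 1, fb=0
5: 000010110000010010 → 0, fb=1
6: 000101100000100101 → 0, fb=0
7: 001011000001001010 → 0, fb=0
8: 010110000010010100 → 0, fb=0
9: 101100000100101000 → 1, fb=1
10: 011000001001010001 → 0, fb=0
11: 110000010010100010 → 1, fb=0
12: 100000100101000100 → 1, fb=1
13: 000001001010001001 → 0, fb=0
14: 000010010100010010 → 0, fb=1
15: 000100101000100101 → 0, fb=0
16: 001001010001001010 → 0, fb=1
17: 010010100010010101 → 0, fb=0
18: 100101000100101010 → 1, fb=1
19: 001010001001010101 → 0, fb=0
20: 010100010010101010 → 0, fb=1
21: 101000100101010101 → 1, fb=1
22: 010001001010101011 → 0, fb=0
23: 100010010101010110 → 1, fb=0
24: 000100101010101100 → 0, fb=0
25: 001001010101011000 → 0, fb=1
26: 010010101010110001 → 0, fb=0
27: 100101010101100010 → 1, fb=0
28: 001010101011000100 → 0, fb=0
29: 010101010110001000 → 0, fb=1
30: 101010101100010001 → 1, fb=1
31: 010101011000100011 → 0, fb=1
32: 101010110001000111 → 1, fb=0
33: 010101100010001110 → 0, fb=0
34: 101011000100011100 → 1, fb=1
35: 010110001000111001 → 0, fb=0
36: 101100010001110010 → 1, fb=0
37: 011000100011100100 → 0, fb=0
38: 110001000111001000 → 1, fb=1
39: 100010001110010001 → 1, fb=1
40: 000100011100100011 → 0, fb=1
41: 001000111001000111 → 0, fb=1
42: 010001110010001111 → 0, fb=1
43: 100011100100011111 → 1, fb=1
44: 000111001000111111 → 0, fb=0
45: 001110010001111110 → 0, fb=1
46: 011100100011111101 → 0, fb=0
47: 111001000111111010 → 1, fb=1
48: 110010001111110101 → 1, fb=1
49: 100100011111101011 → 1, fb=0
50: 001000111111010110 → 0, fb=1
51: 010001111110101101 → 0, fb=1
52: 100011111101011011 → 1, fb=0
53: 000111111010110110 → 0, fb=1
54: 001111110101101101 → 0, fb=1
55: 011111101011011011 → 0, fb=0
56: 111111010110110110 → 1, fb=0
57: 111110101101101100 → 1, fb=1
58: 111101011011011001 → 1, fb=0
59: 111010110110110010 → 1, fb=0
60: 110101101101100100 → 1, fb=1
61: 101011011011001001 → 1, fb=0
62: 010110110110010010 → 0, fb=1
63: 101101101100100101 → 1, fb=1
64: 011011011001001011 → 0, fb=1
65: 110110110010010111 → 1, fb=0
66: 101101100100101110 → 1, fb=1
67: 011011001001011101 → 0, fb=0
68: 110110010010111010 → 1, fb=0
69: 101100100101110100 → 1, fb=1
70: 011001001011101001 → 0, fb=0
71: 110010010111010010 → 1, fb=0
72: 100100101110100100 → 1, fb=1
73: 001001011101001001 → 0, fb=1
74: 010010111010010011 → 0, fb=1
75: 100101110100100111 → 1, fb=0
76: 001011101001001110 → 0, fb=0
77: 010111010010011100 → 0, fb=1
78: 101110100100111001 → 1, fb=1
79: 011101001001110011 → 0, fb=0
80: 111010010011100110 → 1, fb=0
81: 110100100111001100 → 1, fb=1
82: 101001001110011001 → 1, fb=1
83: 010010011100110011 → 0, fb=1
84: 100100111001100111 → 1, fb=0
85: 001001110011001110 → 0, fb=1
86: 010011100110011101 → 0, fb=0
87: 100111001100111010 → 1, fb=1
88: 001110011001110101 → 0, fb=1
89: 011100110011101011 → 0, fb=1
90: 111001100111010111 → 1, fb=1
91: 110011001110101111 → 1, fb=1
92: 100110011101011111 → 1, fb=0
93: 001100111010111110 → 0, fb=1
94: 011001110101111101 → 0, fb=1
95: 110011101011111011 → 1, fb=1
96: 100111010111110111 → 1, fb=0
97: 001110101111101110 → 0, fb=0
98: 011101011111011100 → 0, fb=1
99: 111010111110111001 → 1, fb=0
100: 110101111101110010 → 1, fb=0
101: 101011111011100100 → 1, fb=0
102: 010111110111001000 → 0, fb=1
103: 101111101110010001 → 1, fb=1
104: 011111011100100011 → 0, fb=1
105: 111110111001000111 → 1, fb=0
106: 111101110010001110 → 1, fb=0
107: 111011100100011100 → 1, fb=1
108: 110111001000111001 → 1, fb=1
109: 101110010001110011 → 1, fb=0
110: 011100100011100110 → 0, fb=0
111: 111001000111001100 → 1, fb=1
112: 110010001110011001 → 1, fb=1
113: 100100011100110011 → 1, fb=0
114: 001000111001100110 → 0, fb=1
115: 010001110011001101 → 0, fb=1
116: 100011100110011011 → 1, fb=1
117: 000111001100110111 → 0, fb=0
118: 001110011001101110 → 0, fb=1
119: 011100110011011101 → 0, fb=1
120: 111001100110111011 → 1, fb=1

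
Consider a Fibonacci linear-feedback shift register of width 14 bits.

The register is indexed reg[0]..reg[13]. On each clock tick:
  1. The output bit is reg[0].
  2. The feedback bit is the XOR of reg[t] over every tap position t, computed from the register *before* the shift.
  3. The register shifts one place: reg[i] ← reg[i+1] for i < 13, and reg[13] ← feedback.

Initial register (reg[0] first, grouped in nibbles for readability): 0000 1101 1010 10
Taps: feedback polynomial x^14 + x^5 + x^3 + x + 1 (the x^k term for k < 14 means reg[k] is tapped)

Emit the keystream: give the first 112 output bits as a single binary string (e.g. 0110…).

tick  register→output (feedback)
  0  00001101101010→0 (1)
  1  00011011010101→0 (1)
  2  00110110101011→0 (0)
  3  01101101010110→0 (0)
  4  11011010101100→1 (1)
  5  10110101011001→1 (1)
  6  01101010110011→0 (1)
  7  11010101100111→1 (0)
  8  10101011001110→1 (1)
  9  01010110011101→0 (1)
 10  10101100111011→1 (0)
 11  01011001110110→0 (0)
 12  10110011101100→1 (0)
 13  01100111011000→0 (0)
 14  11001110110000→1 (1)
 15  10011101100001→1 (1)
 16  00111011000011→0 (1)
 17  01110110000111→0 (1)
 18  11101100001111→1 (1)
 19  11011000011111→1 (1)
 20  10110000111111→1 (0)
 21  01100001111110→0 (1)
 22  11000011111101→1 (0)
 23  10000111111010→1 (0)
 24  00001111110100→0 (1)
 25  00011111101001→0 (0)
 26  00111111010010→0 (0)
 27  01111110100100→0 (1)
 28  11111101001001→1 (0)
 29  11111010010010→1 (1)
 30  11110100100101→1 (0)
 31  11101001001010→1 (0)
 32  11010010010100→1 (1)
 33  10100100101001→1 (0)
 34  01001001010010→0 (1)
 35  10010010100101→1 (0)
 36  00100101001010→0 (1)
 37  01001010010101→0 (1)
 38  10010100101011→1 (1)
 39  00101001010111→0 (0)
 40  01010010101110→0 (0)
 41  10100101011100→1 (0)
 42  01001010111000→0 (1)
 43  10010101110001→1 (1)
 44  00101011100011→0 (0)
 45  01010111000110→0 (1)
 46  10101110001101→1 (0)
 47  01011100011010→0 (1)
 48  10111000110101→1 (0)
 49  01110001101010→0 (0)
 50  11100011010100→1 (0)
 51  11000110101000→1 (1)
 52  10001101010001→1 (0)
 53  00011010100010→0 (1)
 54  00110101000101→0 (0)
 55  01101010001010→0 (1)
 56  11010100010101→1 (0)
 57  10101000101010→1 (1)
 58  01010001010101→0 (0)
 59  10100010101010→1 (1)
 60  01000101010101→0 (0)
 61  10001010101010→1 (1)
 62  00010101010101→0 (0)
 63  00101010101010→0 (0)
 64  01010101010100→0 (1)
 65  10101010101001→1 (1)
 66  01010101010011→0 (1)
 67  10101010100111→1 (1)
 68  01010101001111→0 (1)
 69  10101010011111→1 (1)
 70  01010100111111→0 (1)
 71  10101001111111→1 (1)
 72  01010011111111→0 (0)
 73  10100111111110→1 (0)
 74  01001111111100→0 (0)
 75  10011111111000→1 (1)
 76  00111111110001→0 (0)
 77  01111111100010→0 (1)
 78  11111111000101→1 (0)
 79  11111110001010→1 (0)
 80  11111100010100→1 (0)
 81  11111000101000→1 (1)
 82  11110001010001→1 (1)
 83  11100010100011→1 (0)
 84  11000101000110→1 (1)
 85  10001010001101→1 (1)
 86  00010100011011→0 (0)
 87  00101000110110→0 (0)
 88  01010001101100→0 (0)
 89  10100011011000→1 (1)
 90  01000110110001→0 (0)
 91  10001101100010→1 (0)
 92  00011011000100→0 (1)
 93  00110110001001→0 (0)
 94  01101100010010→0 (0)
 95  11011000100100→1 (1)
 96  10110001001001→1 (0)
 97  01100010010010→0 (1)
 98  11000100100101→1 (1)
 99  10001001001011→1 (1)
100  00010010010111→0 (1)
101  00100100101111→0 (1)
102  01001001011111→0 (1)
103  10010010111111→1 (0)
104  00100101111110→0 (1)
105  01001011111101→0 (1)
106  10010111111011→1 (1)
107  00101111110111→0 (1)
108  01011111101111→0 (1)
109  10111111011111→1 (1)
110  01111110111111→0 (1)
111  11111101111111→1 (0)

0000110110101011001110110000111111010010010100101011100011010100010101010101001111111100010100011011000100100101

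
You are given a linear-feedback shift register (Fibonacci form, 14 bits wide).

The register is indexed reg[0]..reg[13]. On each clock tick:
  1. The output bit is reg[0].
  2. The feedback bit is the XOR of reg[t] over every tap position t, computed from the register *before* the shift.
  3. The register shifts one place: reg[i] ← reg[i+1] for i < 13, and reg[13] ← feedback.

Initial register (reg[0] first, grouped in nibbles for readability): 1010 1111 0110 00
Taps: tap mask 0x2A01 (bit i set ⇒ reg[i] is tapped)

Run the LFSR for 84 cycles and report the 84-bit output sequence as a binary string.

101011110110000100011011110000111111010000110000011010110101111100100000010110011010

k : reg_k → out_k, fb_k
0: 10101111011000 → 1, fb=0
1: 01011110110000 → 0, fb=1
2: 10111101100001 → 1, fb=0
3: 01111011000010 → 0, fb=0
4: 11110110000100 → 1, fb=0
5: 11101100001000 → 1, fb=1
6: 11011000010001 → 1, fb=1
7: 10110000100011 → 1, fb=0
8: 01100001000110 → 0, fb=1
9: 11000010001101 → 1, fb=1
10: 10000100011011 → 1, fb=1
11: 00001000110111 → 0, fb=1
12: 00010001101111 → 0, fb=0
13: 00100011011110 → 0, fb=0
14: 01000110111100 → 0, fb=0
15: 10001101111000 → 1, fb=0
16: 00011011110000 → 0, fb=1
17: 00110111100001 → 0, fb=1
18: 01101111000011 → 0, fb=1
19: 11011110000111 → 1, fb=1
20: 10111100001111 → 1, fb=1
21: 01111000011111 → 0, fb=1
22: 11110000111111 → 1, fb=0
23: 11100001111110 → 1, fb=1
24: 11000011111101 → 1, fb=0
25: 10000111111010 → 1, fb=0
26: 00001111110100 → 0, fb=0
27: 00011111101000 → 0, fb=0
28: 00111111010000 → 0, fb=1
29: 01111110100001 → 0, fb=1
30: 11111101000011 → 1, fb=0
31: 11111010000110 → 1, fb=0
32: 11110100001100 → 1, fb=0
33: 11101000011000 → 1, fb=0
34: 11010000110000 → 1, fb=0
35: 10100001100000 → 1, fb=1
36: 01000011000001 → 0, fb=1
37: 10000110000011 → 1, fb=0
38: 00001100000110 → 0, fb=1
39: 00011000001101 → 0, fb=0
40: 00110000011010 → 0, fb=1
41: 01100000110101 → 0, fb=1
42: 11000001101011 → 1, fb=0
43: 10000011010110 → 1, fb=1
44: 00000110101101 → 0, fb=0
45: 00001101011010 → 0, fb=1
46: 00011010110101 → 0, fb=1
47: 00110101101011 → 0, fb=1
48: 01101011010111 → 0, fb=1
49: 11010110101111 → 1, fb=1
50: 10101101011111 → 1, fb=0
51: 01011010111110 → 0, fb=0
52: 10110101111100 → 1, fb=1
53: 01101011111001 → 0, fb=0
54: 11010111110010 → 1, fb=0
55: 10101111100100 → 1, fb=0
56: 01011111001000 → 0, fb=0
57: 10111110010000 → 1, fb=0
58: 01111100100000 → 0, fb=0
59: 11111001000000 → 1, fb=1
60: 11110010000001 → 1, fb=0
61: 11100100000010 → 1, fb=1
62: 11001000000101 → 1, fb=1
63: 10010000001011 → 1, fb=0
64: 00100000010110 → 0, fb=0
65: 01000000101100 → 0, fb=1
66: 10000001011001 → 1, fb=1
67: 00000010110011 → 0, fb=0
68: 00000101100110 → 0, fb=1
69: 00001011001101 → 0, fb=0
70: 00010110011010 → 0, fb=1
71: 00101100110101 → 0, fb=1
72: 01011001101011 → 0, fb=1
73: 10110011010111 → 1, fb=0
74: 01100110101110 → 0, fb=1
75: 11001101011101 → 1, fb=0
76: 10011010111010 → 1, fb=0
77: 00110101110100 → 0, fb=0
78: 01101011101000 → 0, fb=0
79: 11010111010000 → 1, fb=0
80: 10101110100000 → 1, fb=1
81: 01011101000001 → 0, fb=1
82: 10111010000011 → 1, fb=0
83: 01110100000110 → 0, fb=1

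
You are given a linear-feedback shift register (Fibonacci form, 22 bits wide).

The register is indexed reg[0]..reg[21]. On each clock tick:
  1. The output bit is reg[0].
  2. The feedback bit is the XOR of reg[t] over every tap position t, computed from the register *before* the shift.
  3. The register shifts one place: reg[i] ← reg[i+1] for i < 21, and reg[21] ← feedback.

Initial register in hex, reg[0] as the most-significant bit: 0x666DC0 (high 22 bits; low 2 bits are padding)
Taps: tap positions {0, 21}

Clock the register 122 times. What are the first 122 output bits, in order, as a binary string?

k : reg_k → out_k, fb_k
0: 0110011001101101110000 → 0, fb=0
1: 1100110011011011100000 → 1, fb=1
2: 1001100110110111000001 → 1, fb=0
3: 0011001101101110000010 → 0, fb=0
4: 0110011011011100000100 → 0, fb=0
5: 1100110110111000001000 → 1, fb=1
6: 1001101101110000010001 → 1, fb=0
7: 0011011011100000100010 → 0, fb=0
8: 0110110111000001000100 → 0, fb=0
9: 1101101110000010001000 → 1, fb=1
10: 1011011100000100010001 → 1, fb=0
11: 0110111000001000100010 → 0, fb=0
12: 1101110000010001000100 → 1, fb=1
13: 1011100000100010001001 → 1, fb=0
14: 0111000001000100010010 → 0, fb=0
15: 1110000010001000100100 → 1, fb=1
16: 1100000100010001001001 → 1, fb=0
17: 1000001000100010010010 → 1, fb=1
18: 0000010001000100100101 → 0, fb=1
19: 0000100010001001001011 → 0, fb=1
20: 0001000100010010010111 → 0, fb=1
21: 0010001000100100101111 → 0, fb=1
22: 0100010001001001011111 → 0, fb=1
23: 1000100010010010111111 → 1, fb=0
24: 0001000100100101111110 → 0, fb=0
25: 0010001001001011111100 → 0, fb=0
26: 0100010010010111111000 → 0, fb=0
27: 1000100100101111110000 → 1, fb=1
28: 0001001001011111100001 → 0, fb=1
29: 0010010010111111000011 → 0, fb=1
30: 0100100101111110000111 → 0, fb=1
31: 1001001011111100001111 → 1, fb=0
32: 0010010111111000011110 → 0, fb=0
33: 0100101111110000111100 → 0, fb=0
34: 1001011111100001111000 → 1, fb=1
35: 0010111111000011110001 → 0, fb=1
36: 0101111110000111100011 → 0, fb=1
37: 1011111100001111000111 → 1, fb=0
38: 0111111000011110001110 → 0, fb=0
39: 1111110000111100011100 → 1, fb=1
40: 1111100001111000111001 → 1, fb=0
41: 1111000011110001110010 → 1, fb=1
42: 1110000111100011100101 → 1, fb=0
43: 1100001111000111001010 → 1, fb=1
44: 1000011110001110010101 → 1, fb=0
45: 0000111100011100101010 → 0, fb=0
46: 0001111000111001010100 → 0, fb=0
47: 0011110001110010101000 → 0, fb=0
48: 0111100011100101010000 → 0, fb=0
49: 1111000111001010100000 → 1, fb=1
50: 1110001110010101000001 → 1, fb=0
51: 1100011100101010000010 → 1, fb=1
52: 1000111001010100000101 → 1, fb=0
53: 0001110010101000001010 → 0, fb=0
54: 0011100101010000010100 → 0, fb=0
55: 0111001010100000101000 → 0, fb=0
56: 1110010101000001010000 → 1, fb=1
57: 1100101010000010100001 → 1, fb=0
58: 1001010100000101000010 → 1, fb=1
59: 0010101000001010000101 → 0, fb=1
60: 0101010000010100001011 → 0, fb=1
61: 1010100000101000010111 → 1, fb=0
62: 0101000001010000101110 → 0, fb=0
63: 1010000010100001011100 → 1, fb=1
64: 0100000101000010111001 → 0, fb=1
65: 1000001010000101110011 → 1, fb=0
66: 0000010100001011100110 → 0, fb=0
67: 0000101000010111001100 → 0, fb=0
68: 0001010000101110011000 → 0, fb=0
69: 0010100001011100110000 → 0, fb=0
70: 0101000010111001100000 → 0, fb=0
71: 1010000101110011000000 → 1, fb=1
72: 0100001011100110000001 → 0, fb=1
73: 1000010111001100000011 → 1, fb=0
74: 0000101110011000000110 → 0, fb=0
75: 0001011100110000001100 → 0, fb=0
76: 0010111001100000011000 → 0, fb=0
77: 0101110011000000110000 → 0, fb=0
78: 1011100110000001100000 → 1, fb=1
79: 0111001100000011000001 → 0, fb=1
80: 1110011000000110000011 → 1, fb=0
81: 1100110000001100000110 → 1, fb=1
82: 1001100000011000001101 → 1, fb=0
83: 0011000000110000011010 → 0, fb=0
84: 0110000001100000110100 → 0, fb=0
85: 1100000011000001101000 → 1, fb=1
86: 1000000110000011010001 → 1, fb=0
87: 0000001100000110100010 → 0, fb=0
88: 0000011000001101000100 → 0, fb=0
89: 0000110000011010001000 → 0, fb=0
90: 0001100000110100010000 → 0, fb=0
91: 0011000001101000100000 → 0, fb=0
92: 0110000011010001000000 → 0, fb=0
93: 1100000110100010000000 → 1, fb=1
94: 1000001101000100000001 → 1, fb=0
95: 0000011010001000000010 → 0, fb=0
96: 0000110100010000000100 → 0, fb=0
97: 0001101000100000001000 → 0, fb=0
98: 0011010001000000010000 → 0, fb=0
99: 0110100010000000100000 → 0, fb=0
100: 1101000100000001000000 → 1, fb=1
101: 1010001000000010000001 → 1, fb=0
102: 0100010000000100000010 → 0, fb=0
103: 1000100000001000000100 → 1, fb=1
104: 0001000000010000001001 → 0, fb=1
105: 0010000000100000010011 → 0, fb=1
106: 0100000001000000100111 → 0, fb=1
107: 1000000010000001001111 → 1, fb=0
108: 0000000100000010011110 → 0, fb=0
109: 0000001000000100111100 → 0, fb=0
110: 0000010000001001111000 → 0, fb=0
111: 0000100000010011110000 → 0, fb=0
112: 0001000000100111100000 → 0, fb=0
113: 0010000001001111000000 → 0, fb=0
114: 0100000010011110000000 → 0, fb=0
115: 1000000100111100000000 → 1, fb=1
116: 0000001001111000000001 → 0, fb=1
117: 0000010011110000000011 → 0, fb=1
118: 0000100111100000000111 → 0, fb=1
119: 0001001111000000001111 → 0, fb=1
120: 0010011110000000011111 → 0, fb=1
121: 0100111100000000111111 → 0, fb=1

01100110011011011100000100010001001001011111100001111000111001010100000101000010111001100000011000001101000100000001000000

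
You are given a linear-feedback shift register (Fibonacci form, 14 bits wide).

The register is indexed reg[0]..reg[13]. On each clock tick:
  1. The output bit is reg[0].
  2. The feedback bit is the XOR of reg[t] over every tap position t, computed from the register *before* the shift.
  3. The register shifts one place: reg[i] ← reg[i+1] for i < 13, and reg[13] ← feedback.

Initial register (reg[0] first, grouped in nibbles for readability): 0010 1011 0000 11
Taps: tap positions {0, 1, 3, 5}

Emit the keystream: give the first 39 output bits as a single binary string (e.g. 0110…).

k : reg_k → out_k, fb_k
0: 00101011000011 → 0, fb=0
1: 01010110000110 → 0, fb=1
2: 10101100001101 → 1, fb=0
3: 01011000011010 → 0, fb=0
4: 10110000110100 → 1, fb=0
5: 01100001101000 → 0, fb=1
6: 11000011010001 → 1, fb=0
7: 10000110100010 → 1, fb=0
8: 00001101000100 → 0, fb=1
9: 00011010001001 → 0, fb=1
10: 00110100010011 → 0, fb=0
11: 01101000100110 → 0, fb=1
12: 11010001001101 → 1, fb=1
13: 10100010011011 → 1, fb=1
14: 01000100110111 → 0, fb=0
15: 10001001101110 → 1, fb=1
16: 00010011011101 → 0, fb=1
17: 00100110111011 → 0, fb=1
18: 01001101110111 → 0, fb=0
19: 10011011101110 → 1, fb=0
20: 00110111011100 → 0, fb=0
21: 01101110111000 → 0, fb=0
22: 11011101110000 → 1, fb=0
23: 10111011100000 → 1, fb=0
24: 01110111000000 → 0, fb=1
25: 11101110000001 → 1, fb=1
26: 11011100000011 → 1, fb=0
27: 10111000000110 → 1, fb=0
28: 01110000001100 → 0, fb=0
29: 11100000011000 → 1, fb=0
30: 11000000110000 → 1, fb=0
31: 10000001100000 → 1, fb=1
32: 00000011000001 → 0, fb=0
33: 00000110000010 → 0, fb=1
34: 00001100000101 → 0, fb=1
35: 00011000001011 → 0, fb=1
36: 00110000010111 → 0, fb=1
37: 01100000101111 → 0, fb=1
38: 11000001011111 → 1, fb=0

001010110000110100010011011101110000001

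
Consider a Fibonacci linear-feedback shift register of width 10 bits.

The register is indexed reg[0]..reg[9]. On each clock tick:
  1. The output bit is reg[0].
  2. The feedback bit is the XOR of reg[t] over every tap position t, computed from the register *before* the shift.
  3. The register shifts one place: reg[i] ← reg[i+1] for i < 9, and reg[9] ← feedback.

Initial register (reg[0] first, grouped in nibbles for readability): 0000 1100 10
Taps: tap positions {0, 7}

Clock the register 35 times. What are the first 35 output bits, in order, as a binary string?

00001100100100010000010011011010011

k : reg_k → out_k, fb_k
0: 0000110010 → 0, fb=0
1: 0001100100 → 0, fb=1
2: 0011001001 → 0, fb=0
3: 0110010010 → 0, fb=0
4: 1100100100 → 1, fb=0
5: 1001001000 → 1, fb=1
6: 0010010001 → 0, fb=0
7: 0100100010 → 0, fb=0
8: 1001000100 → 1, fb=0
9: 0010001000 → 0, fb=0
10: 0100010000 → 0, fb=0
11: 1000100000 → 1, fb=1
12: 0001000001 → 0, fb=0
13: 0010000010 → 0, fb=0
14: 0100000100 → 0, fb=1
15: 1000001001 → 1, fb=1
16: 0000010011 → 0, fb=0
17: 0000100110 → 0, fb=1
18: 0001001101 → 0, fb=1
19: 0010011011 → 0, fb=0
20: 0100110110 → 0, fb=1
21: 1001101101 → 1, fb=0
22: 0011011010 → 0, fb=0
23: 0110110100 → 0, fb=1
24: 1101101001 → 1, fb=1
25: 1011010011 → 1, fb=1
26: 0110100111 → 0, fb=1
27: 1101001111 → 1, fb=0
28: 1010011110 → 1, fb=0
29: 0100111100 → 0, fb=1
30: 1001111001 → 1, fb=1
31: 0011110011 → 0, fb=0
32: 0111100110 → 0, fb=1
33: 1111001101 → 1, fb=0
34: 1110011010 → 1, fb=1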